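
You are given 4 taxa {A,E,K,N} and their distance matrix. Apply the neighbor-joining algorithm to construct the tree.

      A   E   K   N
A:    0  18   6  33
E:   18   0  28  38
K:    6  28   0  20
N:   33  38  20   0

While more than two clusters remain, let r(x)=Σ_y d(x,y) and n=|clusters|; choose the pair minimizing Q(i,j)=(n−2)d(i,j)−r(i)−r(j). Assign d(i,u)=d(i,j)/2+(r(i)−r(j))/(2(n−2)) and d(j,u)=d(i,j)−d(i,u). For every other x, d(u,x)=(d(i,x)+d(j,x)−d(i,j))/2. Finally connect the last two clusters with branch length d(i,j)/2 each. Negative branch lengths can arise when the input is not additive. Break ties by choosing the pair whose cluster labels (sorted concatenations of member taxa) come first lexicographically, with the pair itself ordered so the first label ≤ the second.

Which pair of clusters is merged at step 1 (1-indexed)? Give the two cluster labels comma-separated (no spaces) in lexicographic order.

step 1: merge (A,E) at d=18, Q=-105; branch lengths A→9/4, E→63/4; new cluster AE
  updated: d(AE,K)=8, d(AE,N)=53/2
step 2: merge (AE,K) at d=8, Q=-109/2; branch lengths AE→29/4, K→3/4; new cluster AEK
  updated: d(AEK,N)=77/4
step 3: merge (AEK,N) at d=77/4; branch lengths AEK→77/8, N→77/8; new cluster AEKN
final tree: (((A:9/4,E:63/4):29/4,K:3/4):77/8,N:77/8)
total length: 181/4

A,E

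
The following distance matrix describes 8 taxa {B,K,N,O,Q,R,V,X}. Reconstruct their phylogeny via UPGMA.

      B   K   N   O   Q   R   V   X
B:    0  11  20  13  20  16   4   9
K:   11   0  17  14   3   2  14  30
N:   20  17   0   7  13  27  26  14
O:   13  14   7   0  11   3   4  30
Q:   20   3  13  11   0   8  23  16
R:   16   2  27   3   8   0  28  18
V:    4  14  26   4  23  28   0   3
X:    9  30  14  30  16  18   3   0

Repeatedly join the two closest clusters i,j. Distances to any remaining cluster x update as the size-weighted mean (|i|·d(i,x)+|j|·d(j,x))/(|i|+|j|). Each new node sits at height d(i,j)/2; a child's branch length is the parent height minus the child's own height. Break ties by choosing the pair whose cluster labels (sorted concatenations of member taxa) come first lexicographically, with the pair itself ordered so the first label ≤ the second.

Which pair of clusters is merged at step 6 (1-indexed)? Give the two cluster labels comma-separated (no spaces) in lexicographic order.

iteration 1: select K,R (d=2); attach at lengths (1, 1); label the merged cluster KR
  updated: d(B,KR)=27/2, d(KR,N)=22, d(KR,O)=17/2, d(KR,Q)=11/2, d(KR,V)=21, d(KR,X)=24
iteration 2: select V,X (d=3); attach at lengths (3/2, 3/2); label the merged cluster VX
  updated: d(B,VX)=13/2, d(KR,VX)=45/2, d(N,VX)=20, d(O,VX)=17, d(Q,VX)=39/2
iteration 3: select KR,Q (d=11/2); attach at lengths (7/4, 11/4); label the merged cluster KQR
  updated: d(B,KQR)=47/3, d(KQR,N)=19, d(KQR,O)=28/3, d(KQR,VX)=43/2
iteration 4: select B,VX (d=13/2); attach at lengths (13/4, 7/4); label the merged cluster BVX
  updated: d(BVX,KQR)=176/9, d(BVX,N)=20, d(BVX,O)=47/3
iteration 5: select N,O (d=7); attach at lengths (7/2, 7/2); label the merged cluster NO
  updated: d(BVX,NO)=107/6, d(KQR,NO)=85/6
iteration 6: select KQR,NO (d=85/6); attach at lengths (13/3, 43/12); label the merged cluster KNOQR
  updated: d(BVX,KNOQR)=283/15
iteration 7: select BVX,KNOQR (d=283/15); attach at lengths (371/60, 47/20); label the merged cluster BKNOQRVX
final tree: ((B:13/4,(V:3/2,X:3/2):7/4):371/60,(((K:1,R:1):7/4,Q:11/4):13/3,(N:7/2,O:7/2):43/12):47/20)
total length: 759/20

KQR,NO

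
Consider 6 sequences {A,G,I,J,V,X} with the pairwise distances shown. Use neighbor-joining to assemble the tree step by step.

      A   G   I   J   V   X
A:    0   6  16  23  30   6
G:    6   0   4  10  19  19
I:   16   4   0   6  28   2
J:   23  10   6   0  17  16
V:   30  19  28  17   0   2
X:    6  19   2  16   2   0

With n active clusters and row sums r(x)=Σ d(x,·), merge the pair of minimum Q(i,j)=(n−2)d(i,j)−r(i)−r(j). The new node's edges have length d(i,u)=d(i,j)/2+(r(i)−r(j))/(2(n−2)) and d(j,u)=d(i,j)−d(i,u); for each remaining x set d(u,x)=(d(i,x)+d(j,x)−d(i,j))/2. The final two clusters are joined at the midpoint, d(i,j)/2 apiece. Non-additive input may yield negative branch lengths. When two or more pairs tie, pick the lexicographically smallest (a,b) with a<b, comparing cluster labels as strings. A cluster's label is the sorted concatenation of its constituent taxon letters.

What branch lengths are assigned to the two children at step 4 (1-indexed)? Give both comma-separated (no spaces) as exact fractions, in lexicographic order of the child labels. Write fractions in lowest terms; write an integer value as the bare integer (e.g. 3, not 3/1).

step 1: merge (V,X) at d=2, Q=-133; branch lengths V→59/8, X→-43/8; new cluster VX
  updated: d(A,VX)=17, d(G,VX)=18, d(I,VX)=14, d(J,VX)=31/2
step 2: merge (A,G) at d=6, Q=-82; branch lengths A→7, G→-1; new cluster AG
  updated: d(AG,I)=7, d(AG,J)=27/2, d(AG,VX)=29/2
step 3: merge (AG,VX) at d=29/2, Q=-50; branch lengths AG→5, VX→19/2; new cluster AGVX
  updated: d(AGVX,I)=13/4, d(AGVX,J)=29/4
step 4: merge (AGVX,I) at d=13/4, Q=-33/2; branch lengths AGVX→9/4, I→1; new cluster AGIVX
  updated: d(AGIVX,J)=5
step 5: merge (AGIVX,J) at d=5; branch lengths AGIVX→5/2, J→5/2; new cluster AGIJVX
final tree: ((((A:7,G:-1):5,(V:59/8,X:-43/8):19/2):9/4,I:1):5/2,J:5/2)
total length: 123/4

9/4,1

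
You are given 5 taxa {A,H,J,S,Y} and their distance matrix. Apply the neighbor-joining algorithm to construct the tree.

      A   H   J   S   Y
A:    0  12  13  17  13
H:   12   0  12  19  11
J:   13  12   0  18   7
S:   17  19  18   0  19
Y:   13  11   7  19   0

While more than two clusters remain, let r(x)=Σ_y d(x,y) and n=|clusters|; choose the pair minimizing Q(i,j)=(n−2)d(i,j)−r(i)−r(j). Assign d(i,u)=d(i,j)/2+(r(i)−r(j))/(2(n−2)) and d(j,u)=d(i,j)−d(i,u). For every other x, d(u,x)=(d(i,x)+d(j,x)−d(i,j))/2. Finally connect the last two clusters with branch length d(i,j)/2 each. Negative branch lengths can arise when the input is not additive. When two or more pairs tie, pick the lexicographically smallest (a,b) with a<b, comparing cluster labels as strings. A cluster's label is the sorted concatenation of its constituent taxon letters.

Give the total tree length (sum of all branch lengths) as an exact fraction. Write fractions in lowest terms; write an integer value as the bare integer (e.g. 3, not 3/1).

267/8

iteration 1: select J,Y (d=7, Q=-79); attach at lengths (7/2, 7/2); label the merged cluster JY
  updated: d(A,JY)=19/2, d(H,JY)=8, d(JY,S)=15
iteration 2: select A,S (d=17, Q=-111/2); attach at lengths (43/8, 93/8); label the merged cluster AS
  updated: d(AS,H)=7, d(AS,JY)=15/4
iteration 3: select AS,H (d=7, Q=-75/4); attach at lengths (11/8, 45/8); label the merged cluster AHS
  updated: d(AHS,JY)=19/8
iteration 4: select AHS,JY (d=19/8); attach at lengths (19/16, 19/16); label the merged cluster AHJSY
final tree: (((A:43/8,S:93/8):11/8,H:45/8):19/16,(J:7/2,Y:7/2):19/16)
total length: 267/8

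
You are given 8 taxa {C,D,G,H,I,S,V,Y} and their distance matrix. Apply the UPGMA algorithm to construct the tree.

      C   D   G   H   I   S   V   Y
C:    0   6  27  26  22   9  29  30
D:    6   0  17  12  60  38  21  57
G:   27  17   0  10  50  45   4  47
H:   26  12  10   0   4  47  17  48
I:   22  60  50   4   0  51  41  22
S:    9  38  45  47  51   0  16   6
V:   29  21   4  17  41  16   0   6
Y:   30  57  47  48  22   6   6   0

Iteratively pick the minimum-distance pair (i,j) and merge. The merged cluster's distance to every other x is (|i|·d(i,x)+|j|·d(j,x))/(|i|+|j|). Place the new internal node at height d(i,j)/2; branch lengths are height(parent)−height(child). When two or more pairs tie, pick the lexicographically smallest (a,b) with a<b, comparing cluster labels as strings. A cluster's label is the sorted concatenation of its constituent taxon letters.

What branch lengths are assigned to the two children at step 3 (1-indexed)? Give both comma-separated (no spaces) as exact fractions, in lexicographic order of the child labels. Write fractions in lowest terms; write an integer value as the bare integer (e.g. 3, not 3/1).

3,3

iteration 1: select G,V (d=4); attach at lengths (2, 2); label the merged cluster GV
  updated: d(C,GV)=28, d(D,GV)=19, d(GV,H)=27/2, d(GV,I)=91/2, d(GV,S)=61/2, d(GV,Y)=53/2
iteration 2: select H,I (d=4); attach at lengths (2, 2); label the merged cluster HI
  updated: d(C,HI)=24, d(D,HI)=36, d(GV,HI)=59/2, d(HI,S)=49, d(HI,Y)=35
iteration 3: select C,D (d=6); attach at lengths (3, 3); label the merged cluster CD
  updated: d(CD,GV)=47/2, d(CD,HI)=30, d(CD,S)=47/2, d(CD,Y)=87/2
iteration 4: select S,Y (d=6); attach at lengths (3, 3); label the merged cluster SY
  updated: d(CD,SY)=67/2, d(GV,SY)=57/2, d(HI,SY)=42
iteration 5: select CD,GV (d=47/2); attach at lengths (35/4, 39/4); label the merged cluster CDGV
  updated: d(CDGV,HI)=119/4, d(CDGV,SY)=31
iteration 6: select CDGV,HI (d=119/4); attach at lengths (25/8, 103/8); label the merged cluster CDGHIV
  updated: d(CDGHIV,SY)=104/3
iteration 7: select CDGHIV,SY (d=104/3); attach at lengths (59/24, 43/3); label the merged cluster CDGHISVY
final tree: ((((C:3,D:3):35/4,(G:2,V:2):39/4):25/8,(H:2,I:2):103/8):59/24,(S:3,Y:3):43/3)
total length: 1711/24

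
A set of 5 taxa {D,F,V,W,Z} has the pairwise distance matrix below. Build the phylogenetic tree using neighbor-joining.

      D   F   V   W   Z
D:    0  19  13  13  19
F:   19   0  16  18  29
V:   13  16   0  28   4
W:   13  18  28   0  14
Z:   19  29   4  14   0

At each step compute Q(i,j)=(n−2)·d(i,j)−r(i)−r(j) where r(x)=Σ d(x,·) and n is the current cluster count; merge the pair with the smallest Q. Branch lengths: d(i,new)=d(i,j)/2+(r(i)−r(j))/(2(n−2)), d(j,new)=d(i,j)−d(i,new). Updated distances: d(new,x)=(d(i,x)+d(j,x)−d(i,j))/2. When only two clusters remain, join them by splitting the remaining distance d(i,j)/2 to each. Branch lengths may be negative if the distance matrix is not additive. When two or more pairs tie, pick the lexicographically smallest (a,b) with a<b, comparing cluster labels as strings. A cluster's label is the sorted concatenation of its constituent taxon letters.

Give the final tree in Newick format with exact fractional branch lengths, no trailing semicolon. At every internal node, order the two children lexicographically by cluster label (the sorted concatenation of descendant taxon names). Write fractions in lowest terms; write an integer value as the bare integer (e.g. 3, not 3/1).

iteration 1: select V,Z (d=4, Q=-115); attach at lengths (7/6, 17/6); label the merged cluster VZ
  updated: d(D,VZ)=14, d(F,VZ)=41/2, d(VZ,W)=19
iteration 2: select D,VZ (d=14, Q=-143/2); attach at lengths (41/8, 71/8); label the merged cluster DVZ
  updated: d(DVZ,F)=51/4, d(DVZ,W)=9
iteration 3: select DVZ,F (d=51/4, Q=-159/4); attach at lengths (15/8, 87/8); label the merged cluster DFVZ
  updated: d(DFVZ,W)=57/8
iteration 4: select DFVZ,W (d=57/8); attach at lengths (57/16, 57/16); label the merged cluster DFVWZ
final tree: (((D:41/8,(V:7/6,Z:17/6):71/8):15/8,F:87/8):57/16,W:57/16)
total length: 303/8

(((D:41/8,(V:7/6,Z:17/6):71/8):15/8,F:87/8):57/16,W:57/16)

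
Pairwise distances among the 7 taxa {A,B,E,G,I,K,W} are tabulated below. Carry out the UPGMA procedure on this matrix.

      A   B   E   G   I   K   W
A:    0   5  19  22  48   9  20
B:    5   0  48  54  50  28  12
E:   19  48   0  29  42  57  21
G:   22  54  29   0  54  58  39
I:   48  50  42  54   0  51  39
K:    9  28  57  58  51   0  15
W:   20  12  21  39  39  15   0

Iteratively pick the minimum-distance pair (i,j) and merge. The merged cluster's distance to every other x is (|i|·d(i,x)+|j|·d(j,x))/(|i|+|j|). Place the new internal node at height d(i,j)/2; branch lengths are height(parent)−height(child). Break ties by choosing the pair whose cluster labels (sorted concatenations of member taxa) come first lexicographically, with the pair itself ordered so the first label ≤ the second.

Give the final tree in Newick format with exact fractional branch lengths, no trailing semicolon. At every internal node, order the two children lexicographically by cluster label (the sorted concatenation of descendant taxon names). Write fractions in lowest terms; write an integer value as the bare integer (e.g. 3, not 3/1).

iteration 1: select A,B (d=5); attach at lengths (5/2, 5/2); label the merged cluster AB
  updated: d(AB,E)=67/2, d(AB,G)=38, d(AB,I)=49, d(AB,K)=37/2, d(AB,W)=16
iteration 2: select K,W (d=15); attach at lengths (15/2, 15/2); label the merged cluster KW
  updated: d(AB,KW)=69/4, d(E,KW)=39, d(G,KW)=97/2, d(I,KW)=45
iteration 3: select AB,KW (d=69/4); attach at lengths (49/8, 9/8); label the merged cluster ABKW
  updated: d(ABKW,E)=145/4, d(ABKW,G)=173/4, d(ABKW,I)=47
iteration 4: select E,G (d=29); attach at lengths (29/2, 29/2); label the merged cluster EG
  updated: d(ABKW,EG)=159/4, d(EG,I)=48
iteration 5: select ABKW,EG (d=159/4); attach at lengths (45/4, 43/8); label the merged cluster ABEGKW
  updated: d(ABEGKW,I)=142/3
iteration 6: select ABEGKW,I (d=142/3); attach at lengths (91/24, 71/3); label the merged cluster ABEGIKW
final tree: ((((A:5/2,B:5/2):49/8,(K:15/2,W:15/2):9/8):45/4,(E:29/2,G:29/2):43/8):91/24,I:71/3)
total length: 301/3

((((A:5/2,B:5/2):49/8,(K:15/2,W:15/2):9/8):45/4,(E:29/2,G:29/2):43/8):91/24,I:71/3)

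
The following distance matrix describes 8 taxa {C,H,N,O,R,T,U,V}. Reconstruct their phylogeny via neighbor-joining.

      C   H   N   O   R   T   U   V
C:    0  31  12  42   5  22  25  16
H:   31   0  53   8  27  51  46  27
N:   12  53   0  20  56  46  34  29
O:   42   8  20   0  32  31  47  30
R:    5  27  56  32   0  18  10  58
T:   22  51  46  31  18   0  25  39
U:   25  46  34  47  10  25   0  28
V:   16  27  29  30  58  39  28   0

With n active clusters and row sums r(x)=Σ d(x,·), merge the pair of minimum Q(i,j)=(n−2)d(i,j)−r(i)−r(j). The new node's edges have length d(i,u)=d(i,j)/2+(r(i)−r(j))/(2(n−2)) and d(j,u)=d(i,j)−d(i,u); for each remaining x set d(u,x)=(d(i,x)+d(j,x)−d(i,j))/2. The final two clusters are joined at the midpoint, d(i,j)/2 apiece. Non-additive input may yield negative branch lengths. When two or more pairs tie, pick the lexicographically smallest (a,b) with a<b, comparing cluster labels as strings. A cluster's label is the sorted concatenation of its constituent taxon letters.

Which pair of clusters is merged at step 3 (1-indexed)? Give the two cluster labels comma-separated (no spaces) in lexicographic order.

RU,T

step 1: merge (H,O) at d=8, Q=-405; branch lengths H→27/4, O→5/4; new cluster HO
  updated: d(C,HO)=65/2, d(HO,N)=65/2, d(HO,R)=51/2, d(HO,T)=37, d(HO,U)=85/2, d(HO,V)=49/2
step 2: merge (R,U) at d=10, Q=-287; branch lengths R→29/5, U→21/5; new cluster RU
  updated: d(C,RU)=10, d(HO,RU)=29, d(N,RU)=40, d(RU,T)=33/2, d(RU,V)=38
step 3: merge (RU,T) at d=33/2, Q=-228; branch lengths RU→39/8, T→93/8; new cluster RTU
  updated: d(C,RTU)=31/4, d(HO,RTU)=99/4, d(N,RTU)=139/4, d(RTU,V)=121/4
step 4: merge (C,RTU) at d=31/4, Q=-285/2; branch lengths C→-1, RTU→35/4; new cluster CRTU
  updated: d(CRTU,HO)=99/4, d(CRTU,N)=39/2, d(CRTU,V)=77/4
step 5: merge (CRTU,N) at d=39/2, Q=-211/2; branch lengths CRTU→43/8, N→113/8; new cluster CNRTU
  updated: d(CNRTU,HO)=151/8, d(CNRTU,V)=115/8
step 6: merge (CNRTU,HO) at d=151/8, Q=-231/4; branch lengths CNRTU→35/8, HO→29/2; new cluster CHNORTU
  updated: d(CHNORTU,V)=10
step 7: merge (CHNORTU,V) at d=10; branch lengths CHNORTU→5, V→5; new cluster CHNORTUV
final tree: ((((C:-1,((R:29/5,U:21/5):39/8,T:93/8):35/4):43/8,N:113/8):35/8,(H:27/4,O:5/4):29/2):5,V:5)
total length: 725/8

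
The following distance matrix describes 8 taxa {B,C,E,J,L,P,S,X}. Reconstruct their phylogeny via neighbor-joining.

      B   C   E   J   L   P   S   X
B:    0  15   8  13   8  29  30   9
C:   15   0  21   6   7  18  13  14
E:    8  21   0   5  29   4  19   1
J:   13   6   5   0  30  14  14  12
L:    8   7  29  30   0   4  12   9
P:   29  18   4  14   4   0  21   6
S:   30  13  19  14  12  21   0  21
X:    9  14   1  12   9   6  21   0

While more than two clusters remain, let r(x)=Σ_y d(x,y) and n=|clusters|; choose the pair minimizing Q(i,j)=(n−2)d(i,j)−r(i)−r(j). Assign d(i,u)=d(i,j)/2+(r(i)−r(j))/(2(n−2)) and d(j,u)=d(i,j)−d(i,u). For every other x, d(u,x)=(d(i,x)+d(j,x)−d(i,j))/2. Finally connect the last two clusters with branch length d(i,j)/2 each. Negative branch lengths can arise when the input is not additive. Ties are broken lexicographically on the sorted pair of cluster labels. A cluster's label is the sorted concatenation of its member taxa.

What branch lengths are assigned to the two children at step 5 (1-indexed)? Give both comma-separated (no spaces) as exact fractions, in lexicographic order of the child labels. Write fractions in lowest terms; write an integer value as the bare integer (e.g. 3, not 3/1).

1. join L+P (d=4, Q=-171) ⇒ LP; edges |L|=9/4, |P|=7/4
  updated: d(B,LP)=33/2, d(C,LP)=21/2, d(E,LP)=29/2, d(J,LP)=20, d(LP,S)=29/2, d(LP,X)=11/2
2. join C+S (d=13, Q=-126) ⇒ CS; edges |C|=33/10, |S|=97/10
  updated: d(B,CS)=16, d(CS,E)=27/2, d(CS,J)=7/2, d(CS,LP)=6, d(CS,X)=11
3. join CS+J (d=7/2, Q=-179/2) ⇒ CJS; edges |CS|=21/16, |J|=35/16
  updated: d(B,CJS)=51/4, d(CJS,E)=15/2, d(CJS,LP)=45/4, d(CJS,X)=39/4
4. join LP+X (d=11/2, Q=-113/2) ⇒ LPX; edges |LP|=13/2, |X|=-1
  updated: d(B,LPX)=10, d(CJS,LPX)=31/4, d(E,LPX)=5
5. join B+E (d=8, Q=-141/4) ⇒ BE; edges |B|=105/16, |E|=23/16
  updated: d(BE,CJS)=49/8, d(BE,LPX)=7/2
6. join BE+CJS (d=49/8, Q=-139/8) ⇒ BCEJS; edges |BE|=15/16, |CJS|=83/16
  updated: d(BCEJS,LPX)=41/16
7. join BCEJS+LPX (d=41/16) ⇒ BCEJLPSX; edges |BCEJS|=41/32, |LPX|=41/32
final tree: (((B:105/16,E:23/16):15/16,((C:33/10,S:97/10):21/16,J:35/16):83/16):41/32,((L:9/4,P:7/4):13/2,X:-1):41/32)
total length: 683/16

105/16,23/16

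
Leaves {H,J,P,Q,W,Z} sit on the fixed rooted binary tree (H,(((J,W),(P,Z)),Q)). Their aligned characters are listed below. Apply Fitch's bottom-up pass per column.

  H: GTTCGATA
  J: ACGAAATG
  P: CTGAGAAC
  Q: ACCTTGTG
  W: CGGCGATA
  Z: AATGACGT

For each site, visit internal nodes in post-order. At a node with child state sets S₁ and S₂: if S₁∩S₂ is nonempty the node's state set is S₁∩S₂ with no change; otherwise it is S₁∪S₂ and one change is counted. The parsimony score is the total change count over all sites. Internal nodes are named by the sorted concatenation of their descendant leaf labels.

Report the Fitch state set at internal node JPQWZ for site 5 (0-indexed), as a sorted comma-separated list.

JW@0: {A} ∪ {C} = {A,C} (union, +1)
PZ@0: {C} ∪ {A} = {A,C} (union, +1)
JPWZ@0: {A,C} ∩ {A,C} = {A,C} (intersection, +0)
JPQWZ@0: {A,C} ∩ {A} = {A} (intersection, +0)
HJPQWZ@0: {G} ∪ {A} = {A,G} (union, +1)
JW@1: {C} ∪ {G} = {C,G} (union, +1)
PZ@1: {T} ∪ {A} = {A,T} (union, +1)
JPWZ@1: {C,G} ∪ {A,T} = {A,C,G,T} (union, +1)
JPQWZ@1: {A,C,G,T} ∩ {C} = {C} (intersection, +0)
HJPQWZ@1: {T} ∪ {C} = {C,T} (union, +1)
JW@2: {G} ∩ {G} = {G} (intersection, +0)
PZ@2: {G} ∪ {T} = {G,T} (union, +1)
JPWZ@2: {G} ∩ {G,T} = {G} (intersection, +0)
JPQWZ@2: {G} ∪ {C} = {C,G} (union, +1)
HJPQWZ@2: {T} ∪ {C,G} = {C,G,T} (union, +1)
JW@3: {A} ∪ {C} = {A,C} (union, +1)
PZ@3: {A} ∪ {G} = {A,G} (union, +1)
JPWZ@3: {A,C} ∩ {A,G} = {A} (intersection, +0)
JPQWZ@3: {A} ∪ {T} = {A,T} (union, +1)
HJPQWZ@3: {C} ∪ {A,T} = {A,C,T} (union, +1)
JW@4: {A} ∪ {G} = {A,G} (union, +1)
PZ@4: {G} ∪ {A} = {A,G} (union, +1)
JPWZ@4: {A,G} ∩ {A,G} = {A,G} (intersection, +0)
JPQWZ@4: {A,G} ∪ {T} = {A,G,T} (union, +1)
HJPQWZ@4: {G} ∩ {A,G,T} = {G} (intersection, +0)
JW@5: {A} ∩ {A} = {A} (intersection, +0)
PZ@5: {A} ∪ {C} = {A,C} (union, +1)
JPWZ@5: {A} ∩ {A,C} = {A} (intersection, +0)
JPQWZ@5: {A} ∪ {G} = {A,G} (union, +1)
HJPQWZ@5: {A} ∩ {A,G} = {A} (intersection, +0)
JW@6: {T} ∩ {T} = {T} (intersection, +0)
PZ@6: {A} ∪ {G} = {A,G} (union, +1)
JPWZ@6: {T} ∪ {A,G} = {A,G,T} (union, +1)
JPQWZ@6: {A,G,T} ∩ {T} = {T} (intersection, +0)
HJPQWZ@6: {T} ∩ {T} = {T} (intersection, +0)
JW@7: {G} ∪ {A} = {A,G} (union, +1)
PZ@7: {C} ∪ {T} = {C,T} (union, +1)
JPWZ@7: {A,G} ∪ {C,T} = {A,C,G,T} (union, +1)
JPQWZ@7: {A,C,G,T} ∩ {G} = {G} (intersection, +0)
HJPQWZ@7: {A} ∪ {G} = {A,G} (union, +1)
per-site changes: [3, 4, 3, 4, 3, 2, 2, 4]; total = 25

A,G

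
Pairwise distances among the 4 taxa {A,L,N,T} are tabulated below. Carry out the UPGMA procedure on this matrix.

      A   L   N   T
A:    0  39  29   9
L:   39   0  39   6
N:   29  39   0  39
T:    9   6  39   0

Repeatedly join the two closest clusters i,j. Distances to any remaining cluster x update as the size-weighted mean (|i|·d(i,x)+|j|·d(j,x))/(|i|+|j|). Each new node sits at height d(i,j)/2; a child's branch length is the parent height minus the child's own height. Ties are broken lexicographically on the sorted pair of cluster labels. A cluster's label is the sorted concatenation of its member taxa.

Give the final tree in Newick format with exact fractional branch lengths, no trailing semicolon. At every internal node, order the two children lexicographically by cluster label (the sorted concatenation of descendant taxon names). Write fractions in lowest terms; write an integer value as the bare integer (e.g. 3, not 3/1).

((A:12,(L:3,T:3):9):35/6,N:107/6)

step 1: merge (L,T) at d=6; branch lengths L→3, T→3; new cluster LT
  updated: d(A,LT)=24, d(LT,N)=39
step 2: merge (A,LT) at d=24; branch lengths A→12, LT→9; new cluster ALT
  updated: d(ALT,N)=107/3
step 3: merge (ALT,N) at d=107/3; branch lengths ALT→35/6, N→107/6; new cluster ALNT
final tree: ((A:12,(L:3,T:3):9):35/6,N:107/6)
total length: 152/3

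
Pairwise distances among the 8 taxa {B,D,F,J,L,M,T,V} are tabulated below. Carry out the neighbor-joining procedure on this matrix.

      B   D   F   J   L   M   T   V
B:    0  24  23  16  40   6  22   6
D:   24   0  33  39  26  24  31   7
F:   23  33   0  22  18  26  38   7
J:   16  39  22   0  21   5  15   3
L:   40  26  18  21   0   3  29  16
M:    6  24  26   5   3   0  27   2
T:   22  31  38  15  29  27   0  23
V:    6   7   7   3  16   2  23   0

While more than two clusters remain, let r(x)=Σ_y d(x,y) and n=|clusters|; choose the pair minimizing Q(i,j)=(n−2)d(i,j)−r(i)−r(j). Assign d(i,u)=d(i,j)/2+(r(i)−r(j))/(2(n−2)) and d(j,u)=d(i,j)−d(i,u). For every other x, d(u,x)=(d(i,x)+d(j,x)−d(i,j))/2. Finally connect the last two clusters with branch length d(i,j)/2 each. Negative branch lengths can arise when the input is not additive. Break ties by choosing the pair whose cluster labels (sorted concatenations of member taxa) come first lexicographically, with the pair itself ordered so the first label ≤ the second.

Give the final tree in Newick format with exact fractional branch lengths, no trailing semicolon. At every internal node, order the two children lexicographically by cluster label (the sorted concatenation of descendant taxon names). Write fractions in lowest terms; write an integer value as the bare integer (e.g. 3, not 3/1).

((((B:29/4,(J:13/5,T:62/5):17/4):49/16,(D:55/4,V:-27/4):55/16):9/16,F:207/16):121/32,(L:13/2,M:-7/2):121/32)

1. join L+M (d=3, Q=-228) ⇒ LM; edges |L|=13/2, |M|=-7/2
  updated: d(B,LM)=43/2, d(D,LM)=47/2, d(F,LM)=41/2, d(J,LM)=23/2, d(LM,T)=53/2, d(LM,V)=15/2
2. join J+T (d=15, Q=-187) ⇒ JT; edges |J|=13/5, |T|=62/5
  updated: d(B,JT)=23/2, d(D,JT)=55/2, d(F,JT)=45/2, d(JT,LM)=23/2, d(JT,V)=11/2
3. join D+V (d=7, Q=-120) ⇒ DV; edges |D|=55/4, |V|=-27/4
  updated: d(B,DV)=23/2, d(DV,F)=33/2, d(DV,JT)=13, d(DV,LM)=12
4. join B+JT (d=23/2, Q=-183/2) ⇒ BJT; edges |B|=29/4, |JT|=17/4
  updated: d(BJT,DV)=13/2, d(BJT,F)=17, d(BJT,LM)=43/4
5. join BJT+DV (d=13/2, Q=-225/4) ⇒ BDJTV; edges |BJT|=49/16, |DV|=55/16
  updated: d(BDJTV,F)=27/2, d(BDJTV,LM)=65/8
6. join BDJTV+F (d=27/2, Q=-337/8) ⇒ BDFJTV; edges |BDJTV|=9/16, |F|=207/16
  updated: d(BDFJTV,LM)=121/16
7. join BDFJTV+LM (d=121/16) ⇒ BDFJLMTV; edges |BDFJTV|=121/32, |LM|=121/32
final tree: ((((B:29/4,(J:13/5,T:62/5):17/4):49/16,(D:55/4,V:-27/4):55/16):9/16,F:207/16):121/32,(L:13/2,M:-7/2):121/32)
total length: 1025/16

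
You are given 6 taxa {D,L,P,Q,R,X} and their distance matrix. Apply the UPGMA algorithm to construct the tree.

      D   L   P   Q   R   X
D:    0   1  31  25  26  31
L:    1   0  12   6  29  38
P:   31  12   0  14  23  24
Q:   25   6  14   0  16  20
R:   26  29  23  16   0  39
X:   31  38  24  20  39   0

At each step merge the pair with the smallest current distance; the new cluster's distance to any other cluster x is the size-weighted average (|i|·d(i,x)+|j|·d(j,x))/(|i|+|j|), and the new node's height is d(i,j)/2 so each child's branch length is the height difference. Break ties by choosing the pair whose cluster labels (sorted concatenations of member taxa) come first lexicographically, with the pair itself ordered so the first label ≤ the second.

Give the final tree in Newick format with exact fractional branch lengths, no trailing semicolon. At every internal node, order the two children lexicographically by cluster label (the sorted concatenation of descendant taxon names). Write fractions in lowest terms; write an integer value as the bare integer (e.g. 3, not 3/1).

((((D:1/2,L:1/2):35/4,(P:7,Q:7):9/4):5/2,R:47/4):69/20,X:76/5)

step 1: merge (D,L) at d=1; branch lengths D→1/2, L→1/2; new cluster DL
  updated: d(DL,P)=43/2, d(DL,Q)=31/2, d(DL,R)=55/2, d(DL,X)=69/2
step 2: merge (P,Q) at d=14; branch lengths P→7, Q→7; new cluster PQ
  updated: d(DL,PQ)=37/2, d(PQ,R)=39/2, d(PQ,X)=22
step 3: merge (DL,PQ) at d=37/2; branch lengths DL→35/4, PQ→9/4; new cluster DLPQ
  updated: d(DLPQ,R)=47/2, d(DLPQ,X)=113/4
step 4: merge (DLPQ,R) at d=47/2; branch lengths DLPQ→5/2, R→47/4; new cluster DLPQR
  updated: d(DLPQR,X)=152/5
step 5: merge (DLPQR,X) at d=152/5; branch lengths DLPQR→69/20, X→76/5; new cluster DLPQRX
final tree: ((((D:1/2,L:1/2):35/4,(P:7,Q:7):9/4):5/2,R:47/4):69/20,X:76/5)
total length: 589/10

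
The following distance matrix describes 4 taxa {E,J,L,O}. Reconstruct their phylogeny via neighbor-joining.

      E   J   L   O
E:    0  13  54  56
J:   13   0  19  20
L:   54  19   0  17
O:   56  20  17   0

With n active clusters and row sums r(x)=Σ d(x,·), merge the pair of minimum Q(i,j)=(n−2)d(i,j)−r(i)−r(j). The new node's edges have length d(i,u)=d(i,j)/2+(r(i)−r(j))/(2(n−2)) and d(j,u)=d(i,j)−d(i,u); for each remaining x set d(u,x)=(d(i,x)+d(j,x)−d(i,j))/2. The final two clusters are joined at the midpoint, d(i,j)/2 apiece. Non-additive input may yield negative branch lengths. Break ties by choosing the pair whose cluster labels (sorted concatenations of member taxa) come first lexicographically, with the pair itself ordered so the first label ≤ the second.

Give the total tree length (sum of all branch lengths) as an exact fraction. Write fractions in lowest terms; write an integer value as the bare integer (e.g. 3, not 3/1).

209/4

iteration 1: select E,J (d=13, Q=-149); attach at lengths (97/4, -45/4); label the merged cluster EJ
  updated: d(EJ,L)=30, d(EJ,O)=63/2
iteration 2: select EJ,L (d=30, Q=-157/2); attach at lengths (89/4, 31/4); label the merged cluster EJL
  updated: d(EJL,O)=37/4
iteration 3: select EJL,O (d=37/4); attach at lengths (37/8, 37/8); label the merged cluster EJLO
final tree: (((E:97/4,J:-45/4):89/4,L:31/4):37/8,O:37/8)
total length: 209/4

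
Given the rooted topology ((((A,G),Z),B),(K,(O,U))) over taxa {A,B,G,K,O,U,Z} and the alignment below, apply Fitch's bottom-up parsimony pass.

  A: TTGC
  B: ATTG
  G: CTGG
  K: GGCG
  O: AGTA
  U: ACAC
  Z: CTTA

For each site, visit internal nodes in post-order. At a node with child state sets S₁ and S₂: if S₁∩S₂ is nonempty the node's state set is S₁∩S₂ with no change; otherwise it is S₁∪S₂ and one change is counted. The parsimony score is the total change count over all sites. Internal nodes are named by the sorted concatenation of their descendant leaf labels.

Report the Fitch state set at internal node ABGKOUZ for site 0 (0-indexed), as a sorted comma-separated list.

A

AG@0: {T} ∪ {C} = {C,T} (union, +1)
AGZ@0: {C,T} ∩ {C} = {C} (intersection, +0)
ABGZ@0: {C} ∪ {A} = {A,C} (union, +1)
OU@0: {A} ∩ {A} = {A} (intersection, +0)
KOU@0: {G} ∪ {A} = {A,G} (union, +1)
ABGKOUZ@0: {A,C} ∩ {A,G} = {A} (intersection, +0)
AG@1: {T} ∩ {T} = {T} (intersection, +0)
AGZ@1: {T} ∩ {T} = {T} (intersection, +0)
ABGZ@1: {T} ∩ {T} = {T} (intersection, +0)
OU@1: {G} ∪ {C} = {C,G} (union, +1)
KOU@1: {G} ∩ {C,G} = {G} (intersection, +0)
ABGKOUZ@1: {T} ∪ {G} = {G,T} (union, +1)
AG@2: {G} ∩ {G} = {G} (intersection, +0)
AGZ@2: {G} ∪ {T} = {G,T} (union, +1)
ABGZ@2: {G,T} ∩ {T} = {T} (intersection, +0)
OU@2: {T} ∪ {A} = {A,T} (union, +1)
KOU@2: {C} ∪ {A,T} = {A,C,T} (union, +1)
ABGKOUZ@2: {T} ∩ {A,C,T} = {T} (intersection, +0)
AG@3: {C} ∪ {G} = {C,G} (union, +1)
AGZ@3: {C,G} ∪ {A} = {A,C,G} (union, +1)
ABGZ@3: {A,C,G} ∩ {G} = {G} (intersection, +0)
OU@3: {A} ∪ {C} = {A,C} (union, +1)
KOU@3: {G} ∪ {A,C} = {A,C,G} (union, +1)
ABGKOUZ@3: {G} ∩ {A,C,G} = {G} (intersection, +0)
per-site changes: [3, 2, 3, 4]; total = 12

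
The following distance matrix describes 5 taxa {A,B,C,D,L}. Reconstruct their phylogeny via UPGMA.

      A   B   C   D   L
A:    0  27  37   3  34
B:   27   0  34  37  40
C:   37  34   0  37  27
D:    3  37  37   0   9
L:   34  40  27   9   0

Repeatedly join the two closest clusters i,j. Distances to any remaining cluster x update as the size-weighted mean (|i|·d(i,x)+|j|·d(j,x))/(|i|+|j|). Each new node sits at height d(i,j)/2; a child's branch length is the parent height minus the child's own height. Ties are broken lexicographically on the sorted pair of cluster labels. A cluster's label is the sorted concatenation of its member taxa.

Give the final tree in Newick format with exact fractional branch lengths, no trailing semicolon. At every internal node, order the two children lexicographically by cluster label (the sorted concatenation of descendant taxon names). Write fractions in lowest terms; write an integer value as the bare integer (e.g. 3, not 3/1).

((((A:3/2,D:3/2):37/4,L:43/4):73/12,C:101/6):5/12,B:69/4)

1. join A+D (d=3) ⇒ AD; edges |A|=3/2, |D|=3/2
  updated: d(AD,B)=32, d(AD,C)=37, d(AD,L)=43/2
2. join AD+L (d=43/2) ⇒ ADL; edges |AD|=37/4, |L|=43/4
  updated: d(ADL,B)=104/3, d(ADL,C)=101/3
3. join ADL+C (d=101/3) ⇒ ACDL; edges |ADL|=73/12, |C|=101/6
  updated: d(ACDL,B)=69/2
4. join ACDL+B (d=69/2) ⇒ ABCDL; edges |ACDL|=5/12, |B|=69/4
final tree: ((((A:3/2,D:3/2):37/4,L:43/4):73/12,C:101/6):5/12,B:69/4)
total length: 763/12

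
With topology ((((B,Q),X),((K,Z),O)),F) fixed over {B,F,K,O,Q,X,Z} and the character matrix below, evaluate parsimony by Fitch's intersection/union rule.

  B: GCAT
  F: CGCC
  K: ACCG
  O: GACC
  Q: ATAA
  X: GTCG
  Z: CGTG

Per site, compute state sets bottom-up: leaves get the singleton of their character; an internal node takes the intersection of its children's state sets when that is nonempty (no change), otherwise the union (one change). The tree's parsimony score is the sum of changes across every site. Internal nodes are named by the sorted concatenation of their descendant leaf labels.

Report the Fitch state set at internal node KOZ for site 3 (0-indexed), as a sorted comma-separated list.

C,G

site 0, node BQ: B={G} ∪ Q={A} → {A,G} (+1)
site 0, node BQX: BQ={A,G} ∩ X={G} → {G} (+0)
site 0, node KZ: K={A} ∪ Z={C} → {A,C} (+1)
site 0, node KOZ: KZ={A,C} ∪ O={G} → {A,C,G} (+1)
site 0, node BKOQXZ: BQX={G} ∩ KOZ={A,C,G} → {G} (+0)
site 0, node BFKOQXZ: BKOQXZ={G} ∪ F={C} → {C,G} (+1)
site 1, node BQ: B={C} ∪ Q={T} → {C,T} (+1)
site 1, node BQX: BQ={C,T} ∩ X={T} → {T} (+0)
site 1, node KZ: K={C} ∪ Z={G} → {C,G} (+1)
site 1, node KOZ: KZ={C,G} ∪ O={A} → {A,C,G} (+1)
site 1, node BKOQXZ: BQX={T} ∪ KOZ={A,C,G} → {A,C,G,T} (+1)
site 1, node BFKOQXZ: BKOQXZ={A,C,G,T} ∩ F={G} → {G} (+0)
site 2, node BQ: B={A} ∩ Q={A} → {A} (+0)
site 2, node BQX: BQ={A} ∪ X={C} → {A,C} (+1)
site 2, node KZ: K={C} ∪ Z={T} → {C,T} (+1)
site 2, node KOZ: KZ={C,T} ∩ O={C} → {C} (+0)
site 2, node BKOQXZ: BQX={A,C} ∩ KOZ={C} → {C} (+0)
site 2, node BFKOQXZ: BKOQXZ={C} ∩ F={C} → {C} (+0)
site 3, node BQ: B={T} ∪ Q={A} → {A,T} (+1)
site 3, node BQX: BQ={A,T} ∪ X={G} → {A,G,T} (+1)
site 3, node KZ: K={G} ∩ Z={G} → {G} (+0)
site 3, node KOZ: KZ={G} ∪ O={C} → {C,G} (+1)
site 3, node BKOQXZ: BQX={A,G,T} ∩ KOZ={C,G} → {G} (+0)
site 3, node BFKOQXZ: BKOQXZ={G} ∪ F={C} → {C,G} (+1)
per-site changes: [4, 4, 2, 4]; total = 14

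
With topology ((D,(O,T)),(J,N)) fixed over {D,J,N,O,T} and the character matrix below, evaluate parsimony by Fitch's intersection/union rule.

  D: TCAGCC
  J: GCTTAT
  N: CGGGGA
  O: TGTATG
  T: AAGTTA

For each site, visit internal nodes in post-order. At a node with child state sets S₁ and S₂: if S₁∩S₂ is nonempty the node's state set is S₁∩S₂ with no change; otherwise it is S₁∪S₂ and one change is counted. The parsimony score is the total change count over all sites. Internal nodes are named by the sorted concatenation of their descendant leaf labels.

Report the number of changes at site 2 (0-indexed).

3

OT@0: {T} ∪ {A} = {A,T} (union, +1)
DOT@0: {T} ∩ {A,T} = {T} (intersection, +0)
JN@0: {G} ∪ {C} = {C,G} (union, +1)
DJNOT@0: {T} ∪ {C,G} = {C,G,T} (union, +1)
OT@1: {G} ∪ {A} = {A,G} (union, +1)
DOT@1: {C} ∪ {A,G} = {A,C,G} (union, +1)
JN@1: {C} ∪ {G} = {C,G} (union, +1)
DJNOT@1: {A,C,G} ∩ {C,G} = {C,G} (intersection, +0)
OT@2: {T} ∪ {G} = {G,T} (union, +1)
DOT@2: {A} ∪ {G,T} = {A,G,T} (union, +1)
JN@2: {T} ∪ {G} = {G,T} (union, +1)
DJNOT@2: {A,G,T} ∩ {G,T} = {G,T} (intersection, +0)
OT@3: {A} ∪ {T} = {A,T} (union, +1)
DOT@3: {G} ∪ {A,T} = {A,G,T} (union, +1)
JN@3: {T} ∪ {G} = {G,T} (union, +1)
DJNOT@3: {A,G,T} ∩ {G,T} = {G,T} (intersection, +0)
OT@4: {T} ∩ {T} = {T} (intersection, +0)
DOT@4: {C} ∪ {T} = {C,T} (union, +1)
JN@4: {A} ∪ {G} = {A,G} (union, +1)
DJNOT@4: {C,T} ∪ {A,G} = {A,C,G,T} (union, +1)
OT@5: {G} ∪ {A} = {A,G} (union, +1)
DOT@5: {C} ∪ {A,G} = {A,C,G} (union, +1)
JN@5: {T} ∪ {A} = {A,T} (union, +1)
DJNOT@5: {A,C,G} ∩ {A,T} = {A} (intersection, +0)
per-site changes: [3, 3, 3, 3, 3, 3]; total = 18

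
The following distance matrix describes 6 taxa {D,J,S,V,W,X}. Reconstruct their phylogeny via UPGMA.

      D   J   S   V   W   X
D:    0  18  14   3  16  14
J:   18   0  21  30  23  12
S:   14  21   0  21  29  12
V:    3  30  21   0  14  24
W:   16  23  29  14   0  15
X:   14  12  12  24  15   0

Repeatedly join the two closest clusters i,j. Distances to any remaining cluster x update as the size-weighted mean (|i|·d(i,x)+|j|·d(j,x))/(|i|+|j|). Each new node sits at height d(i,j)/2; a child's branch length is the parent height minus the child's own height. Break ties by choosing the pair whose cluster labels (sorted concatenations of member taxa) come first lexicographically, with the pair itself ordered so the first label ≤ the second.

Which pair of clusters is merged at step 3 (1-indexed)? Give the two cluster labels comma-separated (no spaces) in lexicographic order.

DV,W

1. join D+V (d=3) ⇒ DV; edges |D|=3/2, |V|=3/2
  updated: d(DV,J)=24, d(DV,S)=35/2, d(DV,W)=15, d(DV,X)=19
2. join J+X (d=12) ⇒ JX; edges |J|=6, |X|=6
  updated: d(DV,JX)=43/2, d(JX,S)=33/2, d(JX,W)=19
3. join DV+W (d=15) ⇒ DVW; edges |DV|=6, |W|=15/2
  updated: d(DVW,JX)=62/3, d(DVW,S)=64/3
4. join JX+S (d=33/2) ⇒ JSX; edges |JX|=9/4, |S|=33/4
  updated: d(DVW,JSX)=188/9
5. join DVW+JSX (d=188/9) ⇒ DJSVWX; edges |DVW|=53/18, |JSX|=79/36
final tree: (((D:3/2,V:3/2):6,W:15/2):53/18,((J:6,X:6):9/4,S:33/4):79/36)
total length: 1589/36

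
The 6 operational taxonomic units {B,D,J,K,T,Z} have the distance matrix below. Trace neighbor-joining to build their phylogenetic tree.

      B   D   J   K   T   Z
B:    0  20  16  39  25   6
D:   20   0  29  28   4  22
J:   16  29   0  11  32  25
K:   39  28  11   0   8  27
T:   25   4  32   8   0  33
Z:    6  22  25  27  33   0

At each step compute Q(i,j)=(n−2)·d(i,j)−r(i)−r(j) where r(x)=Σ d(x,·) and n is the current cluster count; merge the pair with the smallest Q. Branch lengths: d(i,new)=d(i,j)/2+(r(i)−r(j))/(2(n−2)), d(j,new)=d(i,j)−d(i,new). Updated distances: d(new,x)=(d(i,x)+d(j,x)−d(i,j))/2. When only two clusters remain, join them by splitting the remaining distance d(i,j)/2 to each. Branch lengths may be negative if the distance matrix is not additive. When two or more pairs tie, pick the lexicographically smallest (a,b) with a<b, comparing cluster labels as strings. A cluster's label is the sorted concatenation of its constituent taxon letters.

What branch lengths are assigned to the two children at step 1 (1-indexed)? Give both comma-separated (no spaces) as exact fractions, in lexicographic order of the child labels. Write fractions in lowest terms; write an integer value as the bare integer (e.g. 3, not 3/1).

iteration 1: select B,Z (d=6, Q=-195); attach at lengths (17/8, 31/8); label the merged cluster BZ
  updated: d(BZ,D)=18, d(BZ,J)=35/2, d(BZ,K)=30, d(BZ,T)=26
iteration 2: select D,T (d=4, Q=-137); attach at lengths (7/2, 1/2); label the merged cluster DT
  updated: d(BZ,DT)=20, d(DT,J)=57/2, d(DT,K)=16
iteration 3: select BZ,DT (d=20, Q=-92); attach at lengths (43/4, 37/4); label the merged cluster BDTZ
  updated: d(BDTZ,J)=13, d(BDTZ,K)=13
iteration 4: select BDTZ,J (d=13, Q=-37); attach at lengths (15/2, 11/2); label the merged cluster BDJTZ
  updated: d(BDJTZ,K)=11/2
iteration 5: select BDJTZ,K (d=11/2); attach at lengths (11/4, 11/4); label the merged cluster BDJKTZ
final tree: ((((B:17/8,Z:31/8):43/4,(D:7/2,T:1/2):37/4):15/2,J:11/2):11/4,K:11/4)
total length: 97/2

17/8,31/8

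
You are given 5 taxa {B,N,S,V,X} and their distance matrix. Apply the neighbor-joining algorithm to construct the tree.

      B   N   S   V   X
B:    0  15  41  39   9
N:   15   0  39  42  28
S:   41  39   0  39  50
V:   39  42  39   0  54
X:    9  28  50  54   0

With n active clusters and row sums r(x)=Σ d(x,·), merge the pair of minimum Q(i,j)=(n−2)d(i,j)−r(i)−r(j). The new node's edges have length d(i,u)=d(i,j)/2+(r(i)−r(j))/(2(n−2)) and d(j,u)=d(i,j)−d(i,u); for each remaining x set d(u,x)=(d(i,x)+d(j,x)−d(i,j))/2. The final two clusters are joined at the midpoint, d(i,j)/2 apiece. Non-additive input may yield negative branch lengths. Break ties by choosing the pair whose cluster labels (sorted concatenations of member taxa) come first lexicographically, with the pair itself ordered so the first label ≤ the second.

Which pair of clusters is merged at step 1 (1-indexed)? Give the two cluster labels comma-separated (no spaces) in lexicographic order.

iteration 1: select S,V (d=39, Q=-226); attach at lengths (56/3, 61/3); label the merged cluster SV
  updated: d(B,SV)=41/2, d(N,SV)=21, d(SV,X)=65/2
iteration 2: select B,X (d=9, Q=-96); attach at lengths (-7/4, 43/4); label the merged cluster BX
  updated: d(BX,N)=17, d(BX,SV)=22
iteration 3: select BX,N (d=17, Q=-60); attach at lengths (9, 8); label the merged cluster BNX
  updated: d(BNX,SV)=13
iteration 4: select BNX,SV (d=13); attach at lengths (13/2, 13/2); label the merged cluster BNSVX
final tree: (((B:-7/4,X:43/4):9,N:8):13/2,(S:56/3,V:61/3):13/2)
total length: 78

S,V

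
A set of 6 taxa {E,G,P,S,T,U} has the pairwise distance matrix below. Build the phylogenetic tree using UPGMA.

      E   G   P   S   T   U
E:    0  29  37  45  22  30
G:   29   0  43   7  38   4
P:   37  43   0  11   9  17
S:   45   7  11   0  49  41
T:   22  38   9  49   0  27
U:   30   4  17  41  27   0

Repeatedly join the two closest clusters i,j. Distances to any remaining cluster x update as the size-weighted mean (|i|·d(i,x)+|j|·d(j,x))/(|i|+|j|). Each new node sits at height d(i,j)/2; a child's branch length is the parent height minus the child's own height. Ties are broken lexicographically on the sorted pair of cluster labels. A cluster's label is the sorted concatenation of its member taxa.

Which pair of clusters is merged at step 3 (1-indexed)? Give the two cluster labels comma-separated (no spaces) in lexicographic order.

GU,S

iteration 1: select G,U (d=4); attach at lengths (2, 2); label the merged cluster GU
  updated: d(E,GU)=59/2, d(GU,P)=30, d(GU,S)=24, d(GU,T)=65/2
iteration 2: select P,T (d=9); attach at lengths (9/2, 9/2); label the merged cluster PT
  updated: d(E,PT)=59/2, d(GU,PT)=125/4, d(PT,S)=30
iteration 3: select GU,S (d=24); attach at lengths (10, 12); label the merged cluster GSU
  updated: d(E,GSU)=104/3, d(GSU,PT)=185/6
iteration 4: select E,PT (d=59/2); attach at lengths (59/4, 41/4); label the merged cluster EPT
  updated: d(EPT,GSU)=289/9
iteration 5: select EPT,GSU (d=289/9); attach at lengths (47/36, 73/18); label the merged cluster EGPSTU
final tree: ((E:59/4,(P:9/2,T:9/2):41/4):47/36,((G:2,U:2):10,S:12):73/18)
total length: 2353/36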